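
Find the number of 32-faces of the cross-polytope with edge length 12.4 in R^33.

Number of 32-faces = 2^(32+1) · C(33,32+1) = 8589934592 · 1 = 8589934592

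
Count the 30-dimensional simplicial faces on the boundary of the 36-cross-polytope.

An n-cross-polytope has 2^(k+1)·C(n,k+1) k-faces. Here 2^31·C(36,31) = 2147483648·376992 = 809584155426816.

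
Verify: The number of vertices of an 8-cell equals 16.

True. The 4-cube has 2^4 = 16 vertices.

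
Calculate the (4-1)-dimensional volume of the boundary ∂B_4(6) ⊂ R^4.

S = n·V_n(r)/r = 4·V_4(6)/6 (volume-to-surface relation), giving 432·π^2 ≈ 4263.67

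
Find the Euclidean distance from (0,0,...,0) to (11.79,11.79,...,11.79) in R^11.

d = √(11.79² + 11.79² + ... + 11.79²) [11 terms] = √(11·11.79²) = 11.79√11 ≈ 39.103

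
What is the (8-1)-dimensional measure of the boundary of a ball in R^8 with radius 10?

S = n·V_n(r)/r = 8·V_8(10)/10 (volume-to-surface relation), giving 10000000·π^4/3 ≈ 3.24697e+08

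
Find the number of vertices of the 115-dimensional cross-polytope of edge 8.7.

Number of vertices = 2n = 230.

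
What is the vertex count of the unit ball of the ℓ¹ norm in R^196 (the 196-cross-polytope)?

An n-cross-polytope has 2n vertices; here n = 196, giving 392.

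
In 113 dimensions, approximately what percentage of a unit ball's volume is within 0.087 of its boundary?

1 - (1-0.087)^113 ≈ 0.999966 ≈ 99.996587%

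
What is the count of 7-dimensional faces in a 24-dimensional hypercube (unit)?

f_7(24-cube) = (24 choose 7) · 2^17 = 45364543488.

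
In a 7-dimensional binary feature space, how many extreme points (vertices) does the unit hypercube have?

Number of vertices = 2^7 = 128.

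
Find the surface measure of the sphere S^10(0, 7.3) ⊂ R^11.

S = n·V_n(r)/r = 11·V_11(7.3)/7.3 (volume-to-surface relation), giving 8.90689e+09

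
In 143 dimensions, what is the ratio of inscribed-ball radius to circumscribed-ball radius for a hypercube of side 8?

Ratio = (s/2)/(s√143/2) = 143^(-1/2) ≈ 0.0836242.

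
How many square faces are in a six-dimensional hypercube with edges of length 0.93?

Number of 2-faces = C(6,2) · 2^(6-2) = 15 · 16 = 240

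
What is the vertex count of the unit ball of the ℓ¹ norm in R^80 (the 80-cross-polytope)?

Number of vertices = 2n = 160.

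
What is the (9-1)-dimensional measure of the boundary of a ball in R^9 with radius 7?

The surface area of an n-ball is 2π^(n/2) r^(n-1) / Γ(n/2). For n=9, r=7: 26353376·π^4/15 ≈ 1.71137e+08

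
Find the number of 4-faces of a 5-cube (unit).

f_4(5-cube) = (5 choose 4) · 2^1 = 10.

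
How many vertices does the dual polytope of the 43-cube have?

Number of vertices = 2n = 86.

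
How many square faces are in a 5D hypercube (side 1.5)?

Choose 2 of 5 axes to span the face (C(5,2) = 10 ways), then fix each of the remaining 3 coordinates at one of its two extreme values (2^3 = 8 ways): 10·8 = 80.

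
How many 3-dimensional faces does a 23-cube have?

Number of 3-faces = C(23,3) · 2^(23-3) = 1771 · 1048576 = 1857028096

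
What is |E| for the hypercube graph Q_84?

The 84-cube has n·2^(n-1) = 84·2^83 = 84·9671406556917033397649408 = 812398150781030805402550272 edges.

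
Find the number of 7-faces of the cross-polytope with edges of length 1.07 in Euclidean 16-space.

An n-cross-polytope has 2^(k+1)·C(n,k+1) k-faces. Here 2^8·C(16,8) = 256·12870 = 3294720.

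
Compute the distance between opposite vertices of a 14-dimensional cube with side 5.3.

The space diagonal of an n-cube of side s is s√n. Here 5.3·√14 ≈ 19.8308.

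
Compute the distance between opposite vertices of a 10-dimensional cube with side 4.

d = √(4² + 4² + ... + 4²) [10 terms] = √(10·4²) = 4√10 ≈ 12.6491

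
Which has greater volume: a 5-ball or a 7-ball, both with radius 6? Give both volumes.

V_5(6.0) ≈ 40931.2. V_7(6.0) ≈ 1.32263e+06. The 7-ball is larger.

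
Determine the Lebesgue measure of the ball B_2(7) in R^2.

V_2(7) = π^(2/2) · (7)^2 / Γ(2/2 + 1) = 49·π ≈ 153.938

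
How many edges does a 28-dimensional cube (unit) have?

Each of the 2^28 = 268435456 vertices has degree 28; total edges = 28·2^28/2 = 3758096384.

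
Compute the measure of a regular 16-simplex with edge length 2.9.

V = (2.9^16 / 16!) · √((16+1) / 2^16) ≈ 1.92634e-08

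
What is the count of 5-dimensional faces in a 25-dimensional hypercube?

An n-cube has C(n,k)·2^(n-k) k-faces. Here C(25,5)·2^20 = 53130·1048576 = 55710842880.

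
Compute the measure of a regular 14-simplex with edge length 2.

Volume = 2^14 · √(15/2^14) / 14! ≈ 5.68653e-09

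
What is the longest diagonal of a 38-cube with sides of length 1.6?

Diagonal = √38 · 1.6 ≈ 9.86306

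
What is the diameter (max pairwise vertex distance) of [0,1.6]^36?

Diagonal = √36 · 1.6 = 9.6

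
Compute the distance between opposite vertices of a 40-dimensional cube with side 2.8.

Diagonal = √40 · 2.8 ≈ 17.7088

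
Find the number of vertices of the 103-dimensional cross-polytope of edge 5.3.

The 103-dimensional cross-polytope has 2n = 2·103 = 206 vertices.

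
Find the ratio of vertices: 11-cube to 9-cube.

The 11-cube has 2^11 = 2048 vertices. The 9-cube has 2^9 = 512 vertices. Ratio: 2048/512 = 4.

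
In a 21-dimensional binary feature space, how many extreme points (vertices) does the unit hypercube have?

Each vertex is a binary string of length 21, so there are 2^21 = 2097152.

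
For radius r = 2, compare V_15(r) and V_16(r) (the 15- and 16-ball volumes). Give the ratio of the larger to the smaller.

V_15(2) ≈ 12499.1, V_16(2) ≈ 15422.6. The 16-ball is larger by a factor of 1.234.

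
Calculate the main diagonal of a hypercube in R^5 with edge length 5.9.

d = √(5.9² + 5.9² + ... + 5.9²) [5 terms] = √(5·5.9²) = 5.9√5 ≈ 13.1928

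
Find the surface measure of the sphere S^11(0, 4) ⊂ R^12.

|∂B_12(4)| = 1048576·π^6/15 ≈ 6.7206e+07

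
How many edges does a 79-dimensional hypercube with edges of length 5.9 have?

An n-cube has n·2^(n-1) edges. With n = 79: 79·302231454903657293676544 = 23876284937388926200446976.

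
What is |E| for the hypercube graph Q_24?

An n-cube has n·2^(n-1) edges. With n = 24: 24·8388608 = 201326592.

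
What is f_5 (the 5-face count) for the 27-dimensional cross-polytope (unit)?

Each 5-face is the convex hull of 6 vertices, one chosen as ±e_i from each of 6 distinct axes: 2^6·C(27,6) = 18944640.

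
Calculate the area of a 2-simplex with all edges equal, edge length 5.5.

Area = (√3/4) · 5.5² = 13.0986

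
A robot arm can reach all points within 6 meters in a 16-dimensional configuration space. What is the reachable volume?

V_16(6) = π^(16/2) · (6)^16 / Γ(16/2 + 1) = 2448880128·π^8/35 ≈ 6.63894e+11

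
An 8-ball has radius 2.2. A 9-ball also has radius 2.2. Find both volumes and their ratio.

V_8(2.2) ≈ 2227.25. V_9(2.2) ≈ 3982.19. Ratio V_8/V_9 ≈ 0.5593.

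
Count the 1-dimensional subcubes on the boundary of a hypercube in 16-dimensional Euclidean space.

Choose 1 of 16 axes to span the face (C(16,1) = 16 ways), then fix each of the remaining 15 coordinates at one of its two extreme values (2^15 = 32768 ways): 16·32768 = 524288.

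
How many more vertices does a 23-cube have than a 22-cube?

The 23-cube has 2^23 = 8388608 vertices. The 22-cube has 2^22 = 4194304 vertices. Difference: 8388608 - 4194304 = 4194304.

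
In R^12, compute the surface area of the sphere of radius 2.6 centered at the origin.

S_12(2.6) = 2·π^(12/2)·(2.6)^11 / Γ(12/2) ≈ 588105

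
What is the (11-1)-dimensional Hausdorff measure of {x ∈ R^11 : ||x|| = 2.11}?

|∂B_11(2.11)| ≈ 36251.2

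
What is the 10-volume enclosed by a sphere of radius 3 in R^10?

The n-ball volume is π^(n/2)·r^n/Γ(n/2+1). With n=10, r=3: V = 19683·π^5/40 ≈ 150585.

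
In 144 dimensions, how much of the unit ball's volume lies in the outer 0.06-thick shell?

V(inner)/V(outer) = ((1-0.06)/1)^144 ≈ 0.000135, so the shell fraction is 0.999865.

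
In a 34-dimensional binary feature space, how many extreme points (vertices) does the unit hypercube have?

Number of vertices = 2^34 = 17179869184.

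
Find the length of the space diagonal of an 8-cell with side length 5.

||(5,5,...,5)|| = √(4)·5 = 10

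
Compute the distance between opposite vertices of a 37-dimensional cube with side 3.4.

The space diagonal of an n-cube of side s is s√n. Here 3.4·√37 ≈ 20.6814.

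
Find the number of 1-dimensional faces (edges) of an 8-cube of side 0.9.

Number of 1-faces = C(8,1)·2^(8-1) = 8·128 = 1024.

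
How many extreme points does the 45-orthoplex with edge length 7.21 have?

Number of vertices = 2n = 90.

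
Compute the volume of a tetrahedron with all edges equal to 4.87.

Volume = (√2/12) · 4.87³ = 13.612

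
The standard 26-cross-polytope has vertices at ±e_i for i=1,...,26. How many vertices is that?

An n-cross-polytope has 2n vertices; here n = 26, giving 52.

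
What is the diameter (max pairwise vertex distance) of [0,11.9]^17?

Diagonal = √17 · 11.9 ≈ 49.065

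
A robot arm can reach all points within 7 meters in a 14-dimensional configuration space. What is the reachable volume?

Volume = π^{14/2}·(7)^14/Γ(8) = 96889010407·π^7/720 ≈ 4.06435e+11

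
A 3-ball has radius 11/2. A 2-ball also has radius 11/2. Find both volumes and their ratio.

V_3(5.5) ≈ 696.91. V_2(5.5) ≈ 95.0332. Ratio V_3/V_2 ≈ 7.333.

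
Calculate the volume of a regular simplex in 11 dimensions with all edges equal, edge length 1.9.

Volume = 1.9^11 · √(12/2^11) / 11! ≈ 2.23388e-06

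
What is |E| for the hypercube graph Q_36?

The 36-cube has n·2^(n-1) = 36·2^35 = 36·34359738368 = 1236950581248 edges.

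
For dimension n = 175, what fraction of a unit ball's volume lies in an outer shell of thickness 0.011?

1 - (1-0.011)^175 ≈ 0.855672 ≈ 85.57%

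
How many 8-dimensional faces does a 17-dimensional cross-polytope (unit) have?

Each 8-face is the convex hull of 9 vertices, one chosen as ±e_i from each of 9 distinct axes: 2^9·C(17,9) = 12446720.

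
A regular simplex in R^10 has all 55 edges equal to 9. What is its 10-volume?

V_10 = √(11) · 9^10 / (10! · 2^(10/2)) ≈ 99.5883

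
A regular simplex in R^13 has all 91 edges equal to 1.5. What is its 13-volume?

V = (1.5^13 / 13!) · √((13+1) / 2^13) ≈ 1.29204e-09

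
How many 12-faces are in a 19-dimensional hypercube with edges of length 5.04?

f_12(19-cube) = (19 choose 12) · 2^7 = 6449664.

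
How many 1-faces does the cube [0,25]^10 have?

An n-cube has n·2^(n-1) edges. With n = 10: 10·512 = 5120.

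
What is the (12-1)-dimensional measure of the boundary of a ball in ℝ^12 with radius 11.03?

|∂B_12(11.03)| ≈ 4.71063e+12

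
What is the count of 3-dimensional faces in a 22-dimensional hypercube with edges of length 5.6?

Choose 3 of 22 axes to span the face (C(22,3) = 1540 ways), then fix each of the remaining 19 coordinates at one of its two extreme values (2^19 = 524288 ways): 1540·524288 = 807403520.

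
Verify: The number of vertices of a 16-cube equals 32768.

False. The 16-cube has 2^16 = 65536 vertices.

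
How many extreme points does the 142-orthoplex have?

An n-cross-polytope has 2n vertices; here n = 142, giving 284.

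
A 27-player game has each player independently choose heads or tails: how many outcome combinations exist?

An n-cube has 2^n vertices; for n = 27 that is 2^27 = 134217728.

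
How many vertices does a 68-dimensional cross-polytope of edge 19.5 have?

An n-cross-polytope has 2n vertices; here n = 68, giving 136.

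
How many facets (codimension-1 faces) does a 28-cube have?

An n-cube has C(n,k)·2^(n-k) k-faces. Here C(28,27)·2^1 = 28·2 = 56.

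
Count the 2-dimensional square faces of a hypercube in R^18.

Number of 2-faces = C(18,2) · 2^(18-2) = 153 · 65536 = 10027008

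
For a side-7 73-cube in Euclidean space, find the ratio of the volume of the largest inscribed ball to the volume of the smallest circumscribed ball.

The radii are 7/2 and 7√73/2, so the volume ratio is (1/√73)^73 = 73^{-73/2} ≈ 9.74351e-69.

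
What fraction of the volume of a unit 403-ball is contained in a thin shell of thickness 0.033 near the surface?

Shell fraction = 1 - (1-0.033)^403 ≈ 0.9999986607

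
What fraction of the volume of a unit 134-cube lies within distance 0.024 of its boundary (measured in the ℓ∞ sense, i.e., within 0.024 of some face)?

1 - (1 - 2·0.024)^134 = 1 - 0.952^134 ≈ 0.998628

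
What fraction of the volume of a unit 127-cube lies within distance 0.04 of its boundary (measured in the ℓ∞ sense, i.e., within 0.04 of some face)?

The inner cube has side 1-2·0.04 = 0.92 and volume (0.92)^127 ≈ 2.518e-05, so the shell holds 0.999975 of the volume.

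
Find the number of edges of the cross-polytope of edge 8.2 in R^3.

An n-cross-polytope has 2^(k+1)·C(n,k+1) k-faces. Here 2^2·C(3,2) = 4·3 = 12.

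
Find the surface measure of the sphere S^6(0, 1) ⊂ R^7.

The surface area of an n-ball is 2π^(n/2) r^(n-1) / Γ(n/2). For n=7, r=1: 16·π^3/15 ≈ 33.0734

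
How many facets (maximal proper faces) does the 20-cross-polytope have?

Each 19-face is the convex hull of 20 vertices, one chosen as ±e_i from each of 20 distinct axes: 2^20·C(20,20) = 1048576.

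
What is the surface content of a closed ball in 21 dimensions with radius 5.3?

S_21(5.3) = 2·π^(21/2)·(5.3)^20 / Γ(21/2) ≈ 8.95951e+13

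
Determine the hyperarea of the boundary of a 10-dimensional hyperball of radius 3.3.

The surface area of an n-ball is 2π^(n/2) r^(n-1) / Γ(n/2). For n=10, r=3.3: 1.18357e+06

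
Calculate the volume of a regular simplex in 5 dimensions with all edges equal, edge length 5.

V_5 = √(6) · 5^5 / (5! · 2^(5/2)) ≈ 11.2764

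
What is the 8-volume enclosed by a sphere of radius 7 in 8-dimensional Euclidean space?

V = 5764801·π^4/24 ≈ 2.33977e+07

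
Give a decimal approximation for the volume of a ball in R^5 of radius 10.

V = 160000·π^2/3 ≈ 526379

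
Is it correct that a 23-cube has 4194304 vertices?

False. The 23-cube has 2^23 = 8388608 vertices.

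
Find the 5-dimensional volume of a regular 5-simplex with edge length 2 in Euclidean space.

For a regular n-simplex with edge a, V = (a^n / n!)·√((n+1)/2^n). With a=2, n=5: V ≈ 0.11547.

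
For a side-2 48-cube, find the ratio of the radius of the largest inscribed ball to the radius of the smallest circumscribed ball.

r_in = 2/2 (half the side); r_out = 2√48/2 (half the diagonal). Ratio = 1/√48 ≈ 0.144338.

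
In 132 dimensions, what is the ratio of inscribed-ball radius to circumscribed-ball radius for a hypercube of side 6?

r_in / r_out = (6/2) / (6√132/2) = 1/√132 ≈ 0.0870388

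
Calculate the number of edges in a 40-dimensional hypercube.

Number of 1-faces = C(40,1)·2^(40-1) = 40·549755813888 = 21990232555520.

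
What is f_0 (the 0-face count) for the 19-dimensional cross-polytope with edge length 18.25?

Number of 0-faces = 2^(0+1) · C(19,0+1) = 2 · 19 = 38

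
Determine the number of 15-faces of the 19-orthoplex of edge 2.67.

Number of 15-faces = 2^(15+1) · C(19,15+1) = 65536 · 969 = 63504384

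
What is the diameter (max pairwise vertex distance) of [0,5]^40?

The space diagonal of an n-cube of side s is s√n. Here 5·√40 ≈ 31.6228.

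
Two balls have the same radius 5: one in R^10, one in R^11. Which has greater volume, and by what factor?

V_10(5) ≈ 2.49039e+07, V_11(5) ≈ 9.19973e+07. The 11-ball is larger by a factor of 3.694.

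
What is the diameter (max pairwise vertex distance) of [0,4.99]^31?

||(4.99,4.99,...,4.99)|| = √(31)·4.99 ≈ 27.7831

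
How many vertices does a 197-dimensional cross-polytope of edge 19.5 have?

Number of vertices = 2n = 394.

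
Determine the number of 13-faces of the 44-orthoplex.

An n-cross-polytope has 2^(k+1)·C(n,k+1) k-faces. Here 2^14·C(44,14) = 16384·114955808528 = 1883435966922752.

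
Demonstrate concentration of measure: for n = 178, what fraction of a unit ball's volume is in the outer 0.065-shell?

1 - (1-0.065)^178 ≈ 0.999994 ≈ 99.999363%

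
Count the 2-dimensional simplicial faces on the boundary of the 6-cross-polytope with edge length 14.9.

Each 2-face is the convex hull of 3 vertices, one chosen as ±e_i from each of 3 distinct axes: 2^3·C(6,3) = 160.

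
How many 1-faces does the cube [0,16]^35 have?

The 35-cube has n·2^(n-1) = 35·2^34 = 35·17179869184 = 601295421440 edges.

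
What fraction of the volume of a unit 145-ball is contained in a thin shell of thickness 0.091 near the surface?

1 - (1-0.091)^145 ≈ 0.9999990188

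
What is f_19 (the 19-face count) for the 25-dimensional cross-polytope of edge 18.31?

An n-cross-polytope has 2^(k+1)·C(n,k+1) k-faces. Here 2^20·C(25,20) = 1048576·53130 = 55710842880.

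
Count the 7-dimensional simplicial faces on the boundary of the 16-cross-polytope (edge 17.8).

Each 7-face is the convex hull of 8 vertices, one chosen as ±e_i from each of 8 distinct axes: 2^8·C(16,8) = 3294720.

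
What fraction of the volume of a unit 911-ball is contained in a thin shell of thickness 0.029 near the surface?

V(inner)/V(outer) = ((1-0.029)/1)^911 ≈ 2.274e-12, so the shell fraction is 1 - 2.274e-12.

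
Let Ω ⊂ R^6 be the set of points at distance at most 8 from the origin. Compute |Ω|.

V = 131072·π^3/3 ≈ 1.35468e+06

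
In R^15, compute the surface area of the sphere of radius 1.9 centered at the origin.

The surface area of an n-ball is 2π^(n/2) r^(n-1) / Γ(n/2). For n=15, r=1.9: 45716.4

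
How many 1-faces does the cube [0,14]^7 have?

Number of 1-faces = C(7,1)·2^(7-1) = 7·64 = 448.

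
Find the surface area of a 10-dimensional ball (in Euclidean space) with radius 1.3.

The surface area of an n-ball is 2π^(n/2) r^(n-1) / Γ(n/2). For n=10, r=1.3: 270.432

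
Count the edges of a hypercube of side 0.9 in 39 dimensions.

Number of 1-faces = C(39,1)·2^(39-1) = 39·274877906944 = 10720238370816.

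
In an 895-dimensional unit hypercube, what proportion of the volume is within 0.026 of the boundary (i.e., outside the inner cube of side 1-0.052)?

The inner cube has side 1-2·0.026 = 0.948 and volume (0.948)^895 ≈ 1.752e-21, so the shell holds 1 - 1.752e-21 of the volume.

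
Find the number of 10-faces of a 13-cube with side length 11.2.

An n-cube has C(n,k)·2^(n-k) k-faces. Here C(13,10)·2^3 = 286·8 = 2288.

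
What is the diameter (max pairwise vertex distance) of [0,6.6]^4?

Diagonal = √4 · 6.6 = 13.2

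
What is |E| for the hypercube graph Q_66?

An n-cube has n·2^(n-1) edges. With n = 66: 66·36893488147419103232 = 2434970217729660813312.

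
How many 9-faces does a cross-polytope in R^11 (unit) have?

An n-cross-polytope has 2^(k+1)·C(n,k+1) k-faces. Here 2^10·C(11,10) = 1024·11 = 11264.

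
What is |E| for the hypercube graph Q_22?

An n-cube has n·2^(n-1) edges. With n = 22: 22·2097152 = 46137344.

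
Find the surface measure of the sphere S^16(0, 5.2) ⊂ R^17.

|∂B_17(5.2)| ≈ 6.84957e+11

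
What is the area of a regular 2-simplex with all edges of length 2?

Area = (√3/4) · 2² = 1.73205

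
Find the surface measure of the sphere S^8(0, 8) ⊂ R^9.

The surface area of an n-ball is 2π^(n/2) r^(n-1) / Γ(n/2). For n=9, r=8: 536870912·π^4/105 ≈ 4.98058e+08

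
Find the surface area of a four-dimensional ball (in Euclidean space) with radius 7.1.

S = n·V_n(r)/r = 4·V_4(7.1)/7.1 (volume-to-surface relation), giving 7064.88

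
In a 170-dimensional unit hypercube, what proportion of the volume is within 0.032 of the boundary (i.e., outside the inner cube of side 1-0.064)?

1 - (1 - 2·0.032)^170 = 1 - 0.936^170 ≈ 0.999987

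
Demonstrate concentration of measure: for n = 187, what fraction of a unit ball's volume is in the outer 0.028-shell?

1 - (1-0.028)^187 ≈ 0.995062 ≈ 99.51%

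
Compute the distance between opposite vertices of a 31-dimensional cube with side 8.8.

d = √(8.8² + 8.8² + ... + 8.8²) [31 terms] = √(31·8.8²) = 8.8√31 ≈ 48.9963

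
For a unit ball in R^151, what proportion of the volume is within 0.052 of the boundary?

1 - (1-0.052)^151 ≈ 0.999685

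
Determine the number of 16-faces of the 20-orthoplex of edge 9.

An n-cross-polytope has 2^(k+1)·C(n,k+1) k-faces. Here 2^17·C(20,17) = 131072·1140 = 149422080.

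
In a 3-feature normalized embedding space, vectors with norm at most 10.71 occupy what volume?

The n-ball volume is π^(n/2)·r^n/Γ(n/2+1). With n=3, r=10.71: V ≈ 5145.85.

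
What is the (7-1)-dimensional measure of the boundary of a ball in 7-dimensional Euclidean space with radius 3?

S = n·V_n(r)/r = 7·V_7(3)/3 (volume-to-surface relation), giving 3888·π^3/5 ≈ 24110.5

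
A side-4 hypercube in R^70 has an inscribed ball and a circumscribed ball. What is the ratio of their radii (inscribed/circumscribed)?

r_in / r_out = (4/2) / (4√70/2) = 1/√70 ≈ 0.119523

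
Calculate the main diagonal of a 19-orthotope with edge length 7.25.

||(7.25,7.25,...,7.25)|| = √(19)·7.25 ≈ 31.602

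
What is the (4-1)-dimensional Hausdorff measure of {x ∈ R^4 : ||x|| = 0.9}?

S_4(0.9) = 2·π^(4/2)·(0.9)^3 / Γ(4/2) ≈ 14.3899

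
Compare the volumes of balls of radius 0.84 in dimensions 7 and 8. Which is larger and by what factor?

V_7(0.84) ≈ 1.39423, V_8(0.84) ≈ 1.00606. The 7-ball is larger by a factor of 1.386.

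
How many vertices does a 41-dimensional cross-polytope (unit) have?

The vertices are ±e_1, ..., ±e_41, so there are 2·41 = 82.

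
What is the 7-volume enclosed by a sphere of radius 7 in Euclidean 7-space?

Volume = π^{7/2}·(7)^7/Γ(9/2) = 1882384·π^3/15 ≈ 3.89105e+06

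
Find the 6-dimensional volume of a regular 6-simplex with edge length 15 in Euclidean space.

V_6 = √(7) · 15^6 / (6! · 2^(6/2)) ≈ 5232.08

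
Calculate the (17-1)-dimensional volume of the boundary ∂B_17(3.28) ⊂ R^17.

S = n·V_n(r)/r = 17·V_17(3.28)/3.28 (volume-to-surface relation), giving 4.30122e+08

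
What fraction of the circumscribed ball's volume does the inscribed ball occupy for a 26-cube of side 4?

V_in/V_out = n^(-n/2) = 26^(-26/2) ≈ 4.03038e-19.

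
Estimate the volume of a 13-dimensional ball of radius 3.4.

Volume = π^{13/2}·(3.4)^13/Γ(15/2) ≈ 7.38869e+06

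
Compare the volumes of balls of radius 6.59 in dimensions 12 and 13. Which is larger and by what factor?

V_12(6.59) ≈ 8.9576e+09, V_13(6.59) ≈ 4.0258e+10. The 13-ball is larger by a factor of 4.494.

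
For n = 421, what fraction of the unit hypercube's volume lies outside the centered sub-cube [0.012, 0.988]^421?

1 - (1 - 2·0.012)^421 = 1 - 0.976^421 ≈ 0.999964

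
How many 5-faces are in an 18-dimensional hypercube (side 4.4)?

Choose 5 of 18 axes to span the face (C(18,5) = 8568 ways), then fix each of the remaining 13 coordinates at one of its two extreme values (2^13 = 8192 ways): 8568·8192 = 70189056.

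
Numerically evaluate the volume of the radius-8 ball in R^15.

V_15(8) = π^(15/2) · (8)^15 / Γ(15/2 + 1) = 9007199254740992·π^7/2027025 ≈ 1.34208e+13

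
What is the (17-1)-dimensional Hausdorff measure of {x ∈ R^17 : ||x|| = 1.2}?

The surface area of an n-ball is 2π^(n/2) r^(n-1) / Γ(n/2). For n=17, r=1.2: 44.3108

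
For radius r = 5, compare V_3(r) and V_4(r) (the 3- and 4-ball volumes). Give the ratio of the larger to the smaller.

V_3(5) ≈ 523.599, V_4(5) ≈ 3084.25. The 4-ball is larger by a factor of 5.89.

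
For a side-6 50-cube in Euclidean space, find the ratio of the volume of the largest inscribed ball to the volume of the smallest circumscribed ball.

V_in / V_out = (r_in/r_out)^50 = (1/√50)^50 = 50^(-50/2) ≈ 3.35544e-43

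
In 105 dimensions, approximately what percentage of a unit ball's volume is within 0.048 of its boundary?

1 - (1-0.048)^105 ≈ 0.994287 ≈ 99.43%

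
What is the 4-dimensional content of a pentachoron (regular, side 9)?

For a regular n-simplex with edge a, V = (a^n / n!)·√((n+1)/2^n). With a=9, n=4: V ≈ 152.821.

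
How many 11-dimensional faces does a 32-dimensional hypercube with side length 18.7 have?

Choose 11 of 32 axes to span the face (C(32,11) = 129024480 ways), then fix each of the remaining 21 coordinates at one of its two extreme values (2^21 = 2097152 ways): 129024480·2097152 = 270583946280960.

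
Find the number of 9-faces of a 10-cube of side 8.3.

An n-cube has C(n,k)·2^(n-k) k-faces. Here C(10,9)·2^1 = 10·2 = 20.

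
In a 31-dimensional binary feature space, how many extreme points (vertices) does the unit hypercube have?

An n-cube has 2^n vertices; for n = 31 that is 2^31 = 2147483648.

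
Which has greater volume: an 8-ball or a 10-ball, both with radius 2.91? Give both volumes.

V_8(2.91) ≈ 20870.5. V_10(2.91) ≈ 111045. The 10-ball is larger.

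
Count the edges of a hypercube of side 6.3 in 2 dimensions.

The 2-cube has n·2^(n-1) = 2·2^1 = 2·2 = 4 edges.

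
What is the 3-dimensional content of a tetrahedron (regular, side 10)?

Volume = (√2/12) · 10³ = 117.851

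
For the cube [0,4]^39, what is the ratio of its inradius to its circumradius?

Ratio = (s/2)/(s√39/2) = 39^(-1/2) ≈ 0.160128.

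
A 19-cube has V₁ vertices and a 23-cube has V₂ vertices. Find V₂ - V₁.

V₁ = 2^19 = 524288. V₂ = 2^23 = 8388608. V₂ - V₁ = 7864320.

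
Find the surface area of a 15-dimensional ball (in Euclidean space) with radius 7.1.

S = n·V_n(r)/r = 15·V_15(7.1)/7.1 (volume-to-surface relation), giving 4.73302e+12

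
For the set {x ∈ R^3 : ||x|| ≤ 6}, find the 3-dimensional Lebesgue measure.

V = 288·π ≈ 904.779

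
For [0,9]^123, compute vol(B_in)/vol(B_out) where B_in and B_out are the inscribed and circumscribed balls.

Volume scales as r^n, and r_in/r_out = 1/√123, giving (1/√123)^123 ≈ 2.95689e-129.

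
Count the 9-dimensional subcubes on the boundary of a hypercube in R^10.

f_9(10-cube) = (10 choose 9) · 2^1 = 20.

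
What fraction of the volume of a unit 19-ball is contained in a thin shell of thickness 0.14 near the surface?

1 - (1-0.14)^19 ≈ 0.943053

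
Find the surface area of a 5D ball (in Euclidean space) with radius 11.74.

S = n·V_n(r)/r = 5·V_5(11.74)/11.74 (volume-to-surface relation), giving 499966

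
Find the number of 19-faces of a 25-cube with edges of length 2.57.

Choose 19 of 25 axes to span the face (C(25,19) = 177100 ways), then fix each of the remaining 6 coordinates at one of its two extreme values (2^6 = 64 ways): 177100·64 = 11334400.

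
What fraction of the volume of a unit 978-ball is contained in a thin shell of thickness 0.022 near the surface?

V(inner)/V(outer) = ((1-0.022)/1)^978 ≈ 3.56e-10, so the shell fraction is 1 - 3.56e-10.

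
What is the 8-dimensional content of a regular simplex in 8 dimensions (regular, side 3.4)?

V_8 = √(9) · 3.4^8 / (8! · 2^(8/2)) ≈ 0.0830447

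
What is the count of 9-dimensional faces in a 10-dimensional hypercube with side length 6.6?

f_9(10-cube) = (10 choose 9) · 2^1 = 20.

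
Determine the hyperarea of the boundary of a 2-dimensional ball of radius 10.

|∂B_2(10)| = 2πr = 2π·10 ≈ 62.8319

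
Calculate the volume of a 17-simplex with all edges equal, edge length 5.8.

V = (5.8^17 / 17!) · √((17+1) / 2^17) ≈ 0.000313393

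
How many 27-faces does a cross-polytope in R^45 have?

Each 27-face is the convex hull of 28 vertices, one chosen as ±e_i from each of 28 distinct axes: 2^28·C(45,28) = 296102723684495523840.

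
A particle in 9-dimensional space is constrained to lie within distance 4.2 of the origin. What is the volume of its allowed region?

V_9(4.2) = π^(9/2) · (4.2)^9 / Γ(9/2 + 1) ≈ 1.34141e+06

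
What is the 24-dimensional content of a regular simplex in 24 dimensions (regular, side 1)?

V_24 = √(25) · 1^24 / (24! · 2^(24/2)) ≈ 1.96745e-27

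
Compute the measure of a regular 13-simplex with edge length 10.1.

V = (10.1^13 / 13!) · √((13+1) / 2^13) ≈ 75.5556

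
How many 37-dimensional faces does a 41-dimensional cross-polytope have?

f_37(41-orthoplex) = 2^38 · (41 choose 38) = 2930198488023040.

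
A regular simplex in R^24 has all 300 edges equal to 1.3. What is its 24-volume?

Volume = 1.3^24 · √(25/2^24) / 24! ≈ 1.06794e-24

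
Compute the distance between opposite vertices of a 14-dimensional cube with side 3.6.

||(3.6,3.6,...,3.6)|| = √(14)·3.6 ≈ 13.47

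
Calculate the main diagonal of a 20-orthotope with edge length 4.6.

The space diagonal of an n-cube of side s is s√n. Here 4.6·√20 ≈ 20.5718.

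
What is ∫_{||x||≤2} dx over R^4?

Volume = π^{4/2}·(2)^4/Γ(3) = 8·π^2 ≈ 78.9568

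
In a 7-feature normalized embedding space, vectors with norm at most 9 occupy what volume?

V = 25509168·π^3/35 ≈ 2.25984e+07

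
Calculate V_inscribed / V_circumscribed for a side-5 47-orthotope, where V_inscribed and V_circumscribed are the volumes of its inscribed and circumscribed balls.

V_in/V_out = n^(-n/2) = 47^(-47/2) ≈ 5.07809e-40.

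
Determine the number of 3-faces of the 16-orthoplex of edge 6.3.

Number of 3-faces = 2^(3+1) · C(16,3+1) = 16 · 1820 = 29120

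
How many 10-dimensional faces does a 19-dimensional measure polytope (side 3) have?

f_10(19-cube) = (19 choose 10) · 2^9 = 47297536.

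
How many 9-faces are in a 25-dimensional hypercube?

Choose 9 of 25 axes to span the face (C(25,9) = 2042975 ways), then fix each of the remaining 16 coordinates at one of its two extreme values (2^16 = 65536 ways): 2042975·65536 = 133888409600.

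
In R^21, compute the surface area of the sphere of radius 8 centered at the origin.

S = n·V_n(r)/r = 21·V_21(8)/8 (volume-to-surface relation), giving 2361183241434822606848·π^10/654729075 ≈ 3.37728e+17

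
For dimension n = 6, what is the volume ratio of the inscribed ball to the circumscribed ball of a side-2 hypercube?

Volume scales as r^n, and r_in/r_out = 1/√6, giving (1/√6)^6 ≈ 0.00462963.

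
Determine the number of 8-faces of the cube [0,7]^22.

Number of 8-faces = C(22,8) · 2^(22-8) = 319770 · 16384 = 5239111680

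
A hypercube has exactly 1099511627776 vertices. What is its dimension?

n = log_2(1099511627776) = 40.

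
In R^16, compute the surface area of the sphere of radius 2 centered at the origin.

S = n·V_n(r)/r = 16·V_16(2)/2 (volume-to-surface relation), giving 4096·π^8/315 ≈ 123381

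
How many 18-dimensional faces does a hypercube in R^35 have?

Number of 18-faces = C(35,18) · 2^(35-18) = 4537567650 · 131072 = 594748067020800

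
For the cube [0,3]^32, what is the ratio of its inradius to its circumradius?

For an n-cube of any side s, the inradius is s/2 and the circumradius is s√n/2, so the ratio is 1/√32 ≈ 0.176777.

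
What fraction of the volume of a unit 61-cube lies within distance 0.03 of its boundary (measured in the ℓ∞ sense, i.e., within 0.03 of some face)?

1 - (1 - 2·0.03)^61 = 1 - 0.94^61 ≈ 0.977049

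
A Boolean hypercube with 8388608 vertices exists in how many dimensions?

The n-cube has 2^n vertices, and 8388608 = 2^23, so n = 23.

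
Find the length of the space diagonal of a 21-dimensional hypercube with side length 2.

d = √(2² + 2² + ... + 2²) [21 terms] = √(21·2²) = 2√21 ≈ 9.16515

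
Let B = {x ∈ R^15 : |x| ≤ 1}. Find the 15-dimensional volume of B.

The n-ball volume is π^(n/2)·r^n/Γ(n/2+1). With n=15, r=1: V = 256·π^7/2027025 ≈ 0.381443.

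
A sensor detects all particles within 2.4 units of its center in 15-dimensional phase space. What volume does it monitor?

Volume = π^{15/2}·(2.4)^15/Γ(17/2) ≈ 192574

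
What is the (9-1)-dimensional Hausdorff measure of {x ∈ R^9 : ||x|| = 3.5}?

S_9(3.5) = 2·π^(9/2)·(3.5)^8 / Γ(9/2) = 823543·π^4/120 ≈ 668505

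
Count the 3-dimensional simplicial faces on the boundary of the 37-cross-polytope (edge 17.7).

Number of 3-faces = 2^(3+1) · C(37,3+1) = 16 · 66045 = 1056720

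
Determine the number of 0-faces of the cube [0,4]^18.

Choose 0 of 18 axes to span the face (C(18,0) = 1 way), then fix each of the remaining 18 coordinates at one of its two extreme values (2^18 = 262144 ways): 1·262144 = 262144.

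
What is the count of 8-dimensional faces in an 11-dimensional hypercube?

Choose 8 of 11 axes to span the face (C(11,8) = 165 ways), then fix each of the remaining 3 coordinates at one of its two extreme values (2^3 = 8 ways): 165·8 = 1320.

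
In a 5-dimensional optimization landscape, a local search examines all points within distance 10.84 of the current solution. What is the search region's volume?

The n-ball volume is π^(n/2)·r^n/Γ(n/2+1). With n=5, r=10.84: V ≈ 787852.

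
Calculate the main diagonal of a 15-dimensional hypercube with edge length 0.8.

Diagonal = √15 · 0.8 ≈ 3.09839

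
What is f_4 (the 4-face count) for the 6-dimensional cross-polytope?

f_4(6-orthoplex) = 2^5 · (6 choose 5) = 192.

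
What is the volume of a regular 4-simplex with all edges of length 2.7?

Volume = 2.7^4 · √(5/2^4) / 4! ≈ 1.23785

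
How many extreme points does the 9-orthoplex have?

The vertices are ±e_1, ..., ±e_9, so there are 2·9 = 18.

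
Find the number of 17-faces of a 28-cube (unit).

Number of 17-faces = C(28,17) · 2^(28-17) = 21474180 · 2048 = 43979120640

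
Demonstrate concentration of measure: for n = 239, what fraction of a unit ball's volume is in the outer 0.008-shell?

1 - (1-0.008)^239 ≈ 0.853347 ≈ 85.33%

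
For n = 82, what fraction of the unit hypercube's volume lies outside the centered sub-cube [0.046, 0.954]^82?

The inner cube has side 1-2·0.046 = 0.908 and volume (0.908)^82 ≈ 0.0003656, so the shell holds 0.999634 of the volume.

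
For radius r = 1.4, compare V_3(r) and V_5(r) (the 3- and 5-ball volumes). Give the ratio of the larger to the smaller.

V_3(1.4) ≈ 11.494, V_5(1.4) ≈ 28.3099. The 5-ball is larger by a factor of 2.463.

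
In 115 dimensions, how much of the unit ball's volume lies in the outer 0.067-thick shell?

Shell fraction = 1 - (1-0.067)^115 ≈ 0.999656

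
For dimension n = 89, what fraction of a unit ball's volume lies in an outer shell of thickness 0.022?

1 - (1-0.022)^89 ≈ 0.861911 ≈ 86.19%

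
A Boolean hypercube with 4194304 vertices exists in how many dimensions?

Since 2^n = 4194304, we have n = 22.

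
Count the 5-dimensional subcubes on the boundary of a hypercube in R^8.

f_5(8-cube) = (8 choose 5) · 2^3 = 448.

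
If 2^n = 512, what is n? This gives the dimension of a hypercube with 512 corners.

2^n = 512 ⇒ n = log_2(512) = 9.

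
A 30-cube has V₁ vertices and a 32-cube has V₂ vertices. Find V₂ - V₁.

V₁ = 2^30 = 1073741824. V₂ = 2^32 = 4294967296. V₂ - V₁ = 3221225472.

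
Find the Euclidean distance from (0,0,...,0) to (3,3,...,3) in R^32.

||(3,3,...,3)|| = √(32)·3 ≈ 16.9706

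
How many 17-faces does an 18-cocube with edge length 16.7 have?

An n-cross-polytope has 2^(k+1)·C(n,k+1) k-faces. Here 2^18·C(18,18) = 262144·1 = 262144.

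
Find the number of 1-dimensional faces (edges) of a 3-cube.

An n-cube has n·2^(n-1) edges. With n = 3: 3·4 = 12.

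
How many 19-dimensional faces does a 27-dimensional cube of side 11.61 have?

An n-cube has C(n,k)·2^(n-k) k-faces. Here C(27,19)·2^8 = 2220075·256 = 568339200.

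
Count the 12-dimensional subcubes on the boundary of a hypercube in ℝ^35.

Choose 12 of 35 axes to span the face (C(35,12) = 834451800 ways), then fix each of the remaining 23 coordinates at one of its two extreme values (2^23 = 8388608 ways): 834451800·8388608 = 6999889045094400.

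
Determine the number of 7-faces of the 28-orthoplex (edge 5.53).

An n-cross-polytope has 2^(k+1)·C(n,k+1) k-faces. Here 2^8·C(28,8) = 256·3108105 = 795674880.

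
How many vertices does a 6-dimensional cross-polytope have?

The 6-dimensional cross-polytope has 2n = 2·6 = 12 vertices.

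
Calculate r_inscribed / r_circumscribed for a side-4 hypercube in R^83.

Ratio = (s/2)/(s√83/2) = 83^(-1/2) ≈ 0.109764.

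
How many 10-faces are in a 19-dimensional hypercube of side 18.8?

Number of 10-faces = C(19,10) · 2^(19-10) = 92378 · 512 = 47297536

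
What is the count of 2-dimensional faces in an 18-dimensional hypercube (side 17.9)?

Choose 2 of 18 axes to span the face (C(18,2) = 153 ways), then fix each of the remaining 16 coordinates at one of its two extreme values (2^16 = 65536 ways): 153·65536 = 10027008.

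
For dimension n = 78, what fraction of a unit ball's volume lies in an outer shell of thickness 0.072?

1 - (1-0.072)^78 ≈ 0.997057 ≈ 99.71%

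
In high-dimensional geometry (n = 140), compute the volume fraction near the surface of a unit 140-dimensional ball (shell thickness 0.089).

1 - (1-0.089)^140 ≈ 0.9999978493 ≈ 99.999785%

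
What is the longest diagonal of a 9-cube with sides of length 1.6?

d = √(1.6² + 1.6² + ... + 1.6²) [9 terms] = √(9·1.6²) = 1.6√9 = 4.8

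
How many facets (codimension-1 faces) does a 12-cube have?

Number of 11-faces = C(12,11) · 2^(12-11) = 12 · 2 = 24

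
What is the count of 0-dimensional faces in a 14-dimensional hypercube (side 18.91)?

Number of 0-faces = C(14,0) · 2^(14-0) = 1 · 16384 = 16384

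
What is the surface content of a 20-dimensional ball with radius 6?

The surface area of an n-ball is 2π^(n/2) r^(n-1) / Γ(n/2). For n=20, r=6: 117546246144·π^10/35 ≈ 3.14514e+14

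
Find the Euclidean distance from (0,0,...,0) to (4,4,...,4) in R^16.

d = √(4² + 4² + ... + 4²) [16 terms] = √(16·4²) = 4√16 = 16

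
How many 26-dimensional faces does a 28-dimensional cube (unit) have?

f_26(28-cube) = (28 choose 26) · 2^2 = 1512.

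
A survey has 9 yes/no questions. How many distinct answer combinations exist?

Each vertex is a binary string of length 9, so there are 2^9 = 512.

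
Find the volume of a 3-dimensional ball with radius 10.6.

V_3(10.6) = π^(3/2) · (10.6)^3 / Γ(3/2 + 1) ≈ 4988.92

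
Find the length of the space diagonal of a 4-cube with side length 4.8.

The space diagonal of an n-cube of side s is s√n. Here 4.8·√4 = 9.6.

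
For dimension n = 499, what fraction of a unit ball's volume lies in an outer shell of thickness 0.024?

1 - (1-0.024)^499 ≈ 0.999995 ≈ 99.999456%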